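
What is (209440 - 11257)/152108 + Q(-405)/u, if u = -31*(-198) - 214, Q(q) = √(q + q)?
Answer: 198183/152108 + 9*I*√10/5924 ≈ 1.3029 + 0.0048043*I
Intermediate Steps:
Q(q) = √2*√q (Q(q) = √(2*q) = √2*√q)
u = 5924 (u = 6138 - 214 = 5924)
(209440 - 11257)/152108 + Q(-405)/u = (209440 - 11257)/152108 + (√2*√(-405))/5924 = 198183*(1/152108) + (√2*(9*I*√5))*(1/5924) = 198183/152108 + (9*I*√10)*(1/5924) = 198183/152108 + 9*I*√10/5924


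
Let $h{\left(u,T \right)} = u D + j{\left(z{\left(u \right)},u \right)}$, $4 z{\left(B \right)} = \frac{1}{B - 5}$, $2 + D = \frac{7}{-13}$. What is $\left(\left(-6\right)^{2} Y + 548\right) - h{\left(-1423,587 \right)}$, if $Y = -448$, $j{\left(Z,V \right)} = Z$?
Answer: $- \frac{1425138275}{74256} \approx -19192.0$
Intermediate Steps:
$D = - \frac{33}{13}$ ($D = -2 + \frac{7}{-13} = -2 + 7 \left(- \frac{1}{13}\right) = -2 - \frac{7}{13} = - \frac{33}{13} \approx -2.5385$)
$z{\left(B \right)} = \frac{1}{4 \left(-5 + B\right)}$ ($z{\left(B \right)} = \frac{1}{4 \left(B - 5\right)} = \frac{1}{4 \left(-5 + B\right)}$)
$h{\left(u,T \right)} = - \frac{33 u}{13} + \frac{1}{4 \left(-5 + u\right)}$ ($h{\left(u,T \right)} = u \left(- \frac{33}{13}\right) + \frac{1}{4 \left(-5 + u\right)} = - \frac{33 u}{13} + \frac{1}{4 \left(-5 + u\right)}$)
$\left(\left(-6\right)^{2} Y + 548\right) - h{\left(-1423,587 \right)} = \left(\left(-6\right)^{2} \left(-448\right) + 548\right) - \frac{13 - - 187836 \left(-5 - 1423\right)}{52 \left(-5 - 1423\right)} = \left(36 \left(-448\right) + 548\right) - \frac{13 - \left(-187836\right) \left(-1428\right)}{52 \left(-1428\right)} = \left(-16128 + 548\right) - \frac{1}{52} \left(- \frac{1}{1428}\right) \left(13 - 268229808\right) = -15580 - \frac{1}{52} \left(- \frac{1}{1428}\right) \left(-268229795\right) = -15580 - \frac{268229795}{74256} = - \frac{1425138275}{74256}$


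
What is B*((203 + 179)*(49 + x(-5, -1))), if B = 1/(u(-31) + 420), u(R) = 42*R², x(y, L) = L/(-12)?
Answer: 112499/244692 ≈ 0.45976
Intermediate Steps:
x(y, L) = -L/12 (x(y, L) = L*(-1/12) = -L/12)
B = 1/40782 (B = 1/(42*(-31)² + 420) = 1/(42*961 + 420) = 1/(40362 + 420) = 1/40782 ≈ 2.4521e-5)
B*((203 + 179)*(49 + x(-5, -1))) = ((203 + 179)*(49 - 1/12*(-1)))/40782 = (382*(49 + 1/12))/40782 = (382*(589/12))/40782 = (1/40782)*(112499/6) = 112499/244692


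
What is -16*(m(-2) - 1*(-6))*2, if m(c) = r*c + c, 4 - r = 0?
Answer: 128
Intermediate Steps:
r = 4 (r = 4 - 1*0 = 4 + 0 = 4)
m(c) = 5*c (m(c) = 4*c + c = 5*c)
-16*(m(-2) - 1*(-6))*2 = -16*(5*(-2) - 1*(-6))*2 = -16*(-10 + 6)*2 = -16*(-4)*2 = 64*2 = 128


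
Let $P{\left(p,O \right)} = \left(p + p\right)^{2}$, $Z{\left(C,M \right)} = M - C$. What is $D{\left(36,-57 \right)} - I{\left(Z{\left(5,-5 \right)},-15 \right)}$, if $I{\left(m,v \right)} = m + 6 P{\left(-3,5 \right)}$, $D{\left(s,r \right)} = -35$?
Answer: $-241$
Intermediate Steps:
$P{\left(p,O \right)} = 4 p^{2}$ ($P{\left(p,O \right)} = \left(2 p\right)^{2} = 4 p^{2}$)
$I{\left(m,v \right)} = 216 + m$ ($I{\left(m,v \right)} = m + 6 \cdot 4 \left(-3\right)^{2} = m + 6 \cdot 4 \cdot 9 = m + 6 \cdot 36 = m + 216 = 216 + m$)
$D{\left(36,-57 \right)} - I{\left(Z{\left(5,-5 \right)},-15 \right)} = -35 - \left(216 - 10\right) = -35 - 206 = -241$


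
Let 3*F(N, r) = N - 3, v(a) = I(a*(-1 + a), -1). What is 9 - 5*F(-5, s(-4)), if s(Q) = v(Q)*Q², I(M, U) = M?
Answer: 67/3 ≈ 22.333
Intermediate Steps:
v(a) = a*(-1 + a)
s(Q) = Q³*(-1 + Q) (s(Q) = (Q*(-1 + Q))*Q² = Q³*(-1 + Q))
F(N, r) = -1 + N/3 (F(N, r) = (N - 3)/3 = (-3 + N)/3 = -1 + N/3)
9 - 5*F(-5, s(-4)) = 9 - 5*(-1 + (⅓)*(-5)) = 9 - 5*(-1 - 5/3) = 9 - 5*(-8/3) = 9 + 40/3 = 67/3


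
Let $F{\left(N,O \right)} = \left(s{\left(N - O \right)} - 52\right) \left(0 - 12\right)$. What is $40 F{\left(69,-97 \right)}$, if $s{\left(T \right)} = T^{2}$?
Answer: $-13201920$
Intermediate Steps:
$F{\left(N,O \right)} = 624 - 12 \left(N - O\right)^{2}$ ($F{\left(N,O \right)} = \left(\left(N - O\right)^{2} - 52\right) \left(0 - 12\right) = \left(-52 + \left(N - O\right)^{2}\right) \left(-12\right) = 624 - 12 \left(N - O\right)^{2}$)
$40 F{\left(69,-97 \right)} = 40 \left(624 - 12 \left(69 - -97\right)^{2}\right) = 40 \left(624 - 12 \left(69 + 97\right)^{2}\right) = 40 \left(624 - 12 \cdot 166^{2}\right) = 40 \left(624 - 330672\right) = 40 \left(-330048\right) = -13201920$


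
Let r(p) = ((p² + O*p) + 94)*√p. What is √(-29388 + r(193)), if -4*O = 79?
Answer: √(-117552 + 134125*√193)/2 ≈ 660.64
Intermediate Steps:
O = -79/4 (O = -¼*79 = -79/4 ≈ -19.750)
r(p) = √p*(94 + p² - 79*p/4) (r(p) = ((p² - 79*p/4) + 94)*√p = (94 + p² - 79*p/4)*√p = √p*(94 + p² - 79*p/4))
√(-29388 + r(193)) = √(-29388 + √193*(94 + 193² - 79/4*193)) = √(-29388 + √193*(94 + 37249 - 15247/4)) = √(-29388 + √193*(134125/4)) = √(-29388 + 134125*√193/4)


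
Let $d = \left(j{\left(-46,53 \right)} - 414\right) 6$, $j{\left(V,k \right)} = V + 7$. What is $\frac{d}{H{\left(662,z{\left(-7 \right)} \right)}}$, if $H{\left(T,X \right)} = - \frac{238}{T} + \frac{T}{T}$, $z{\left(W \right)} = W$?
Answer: $- \frac{449829}{106} \approx -4243.7$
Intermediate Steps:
$j{\left(V,k \right)} = 7 + V$
$H{\left(T,X \right)} = 1 - \frac{238}{T}$ ($H{\left(T,X \right)} = - \frac{238}{T} + 1 = 1 - \frac{238}{T}$)
$d = -2718$ ($d = \left(\left(7 - 46\right) - 414\right) 6 = \left(-39 - 414\right) 6 = \left(-453\right) 6 = -2718$)
$\frac{d}{H{\left(662,z{\left(-7 \right)} \right)}} = - \frac{2718}{\frac{1}{662} \left(-238 + 662\right)} = - \frac{2718}{\frac{1}{662} \cdot 424} = - \frac{2718}{\frac{212}{331}} = \left(-2718\right) \frac{331}{212} = - \frac{449829}{106}$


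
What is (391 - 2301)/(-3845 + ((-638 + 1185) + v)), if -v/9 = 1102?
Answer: 955/6608 ≈ 0.14452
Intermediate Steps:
v = -9918 (v = -9*1102 = -9918)
(391 - 2301)/(-3845 + ((-638 + 1185) + v)) = (391 - 2301)/(-3845 + ((-638 + 1185) - 9918)) = -1910/(-3845 + (547 - 9918)) = -1910/(-3845 - 9371) = -1910/(-13216) = -1910*(-1/13216) = 955/6608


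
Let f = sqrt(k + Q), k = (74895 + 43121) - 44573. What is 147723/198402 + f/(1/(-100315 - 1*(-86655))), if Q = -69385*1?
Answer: 49241/66134 - 13660*sqrt(4058) ≈ -8.7017e+5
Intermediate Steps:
k = 73443 (k = 118016 - 44573 = 73443)
Q = -69385
f = sqrt(4058) (f = sqrt(73443 - 69385) = sqrt(4058) ≈ 63.702)
147723/198402 + f/(1/(-100315 - 1*(-86655))) = 147723/198402 + sqrt(4058)/(1/(-100315 - 1*(-86655))) = 147723*(1/198402) + sqrt(4058)/(1/(-100315 + 86655)) = 49241/66134 + sqrt(4058)/(1/(-13660)) = 49241/66134 + sqrt(4058)/(-1/13660) = 49241/66134 + sqrt(4058)*(-13660) = 49241/66134 - 13660*sqrt(4058)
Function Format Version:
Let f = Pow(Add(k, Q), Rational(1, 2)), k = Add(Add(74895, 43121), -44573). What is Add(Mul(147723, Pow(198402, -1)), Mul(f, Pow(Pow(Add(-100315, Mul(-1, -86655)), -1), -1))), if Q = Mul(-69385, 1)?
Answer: Add(Rational(49241, 66134), Mul(-13660, Pow(4058, Rational(1, 2)))) ≈ -8.7017e+5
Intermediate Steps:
k = 73443 (k = Add(118016, -44573) = 73443)
Q = -69385
f = Pow(4058, Rational(1, 2)) (f = Pow(Add(73443, -69385), Rational(1, 2)) = Pow(4058, Rational(1, 2)) ≈ 63.702)
Add(Mul(147723, Pow(198402, -1)), Mul(f, Pow(Pow(Add(-100315, Mul(-1, -86655)), -1), -1))) = Add(Mul(147723, Pow(198402, -1)), Mul(Pow(4058, Rational(1, 2)), Pow(Pow(Add(-100315, Mul(-1, -86655)), -1), -1))) = Add(Mul(147723, Rational(1, 198402)), Mul(Pow(4058, Rational(1, 2)), Pow(Pow(Add(-100315, 86655), -1), -1))) = Add(Rational(49241, 66134), Mul(Pow(4058, Rational(1, 2)), Pow(Pow(-13660, -1), -1))) = Add(Rational(49241, 66134), Mul(Pow(4058, Rational(1, 2)), Pow(Rational(-1, 13660), -1))) = Add(Rational(49241, 66134), Mul(Pow(4058, Rational(1, 2)), -13660)) = Add(Rational(49241, 66134), Mul(-13660, Pow(4058, Rational(1, 2))))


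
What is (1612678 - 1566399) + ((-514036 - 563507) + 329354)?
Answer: -701910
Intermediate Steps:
(1612678 - 1566399) + ((-514036 - 563507) + 329354) = 46279 + (-1077543 + 329354) = 46279 - 748189 = -701910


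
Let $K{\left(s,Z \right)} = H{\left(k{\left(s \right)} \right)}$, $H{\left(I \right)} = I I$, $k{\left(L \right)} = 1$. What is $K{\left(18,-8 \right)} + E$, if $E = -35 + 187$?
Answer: $153$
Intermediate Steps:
$H{\left(I \right)} = I^{2}$
$K{\left(s,Z \right)} = 1$ ($K{\left(s,Z \right)} = 1^{2} = 1$)
$E = 152$
$K{\left(18,-8 \right)} + E = 1 + 152 = 153$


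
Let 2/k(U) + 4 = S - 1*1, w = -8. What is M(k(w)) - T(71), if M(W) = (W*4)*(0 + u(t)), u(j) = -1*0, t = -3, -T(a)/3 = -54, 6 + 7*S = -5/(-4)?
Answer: -162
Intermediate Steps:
S = -19/28 (S = -6/7 + (-5/(-4))/7 = -6/7 + (-5*(-¼))/7 = -6/7 + (⅐)*(5/4) = -6/7 + 5/28 = -19/28 ≈ -0.67857)
T(a) = 162 (T(a) = -3*(-54) = 162)
u(j) = 0
k(U) = -56/159 (k(U) = 2/(-4 + (-19/28 - 1*1)) = 2/(-4 + (-19/28 - 1)) = 2/(-4 - 47/28) = 2/(-159/28) = 2*(-28/159) = -56/159)
M(W) = 0 (M(W) = (W*4)*(0 + 0) = (4*W)*0 = 0)
M(k(w)) - T(71) = 0 - 1*162 = 0 - 162 = -162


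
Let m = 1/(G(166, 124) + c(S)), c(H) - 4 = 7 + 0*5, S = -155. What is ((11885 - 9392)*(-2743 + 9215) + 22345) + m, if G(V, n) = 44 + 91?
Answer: 2358927987/146 ≈ 1.6157e+7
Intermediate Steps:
c(H) = 11 (c(H) = 4 + (7 + 0*5) = 4 + (7 + 0) = 4 + 7 = 11)
G(V, n) = 135
m = 1/146 (m = 1/(135 + 11) = 1/146 ≈ 0.0068493)
((11885 - 9392)*(-2743 + 9215) + 22345) + m = ((11885 - 9392)*(-2743 + 9215) + 22345) + 1/146 = (2493*6472 + 22345) + 1/146 = (16134696 + 22345) + 1/146 = 16157041 + 1/146 = 2358927987/146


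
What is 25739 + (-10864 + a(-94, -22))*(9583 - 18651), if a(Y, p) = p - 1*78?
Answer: 99447291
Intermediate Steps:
a(Y, p) = -78 + p (a(Y, p) = p - 78 = -78 + p)
25739 + (-10864 + a(-94, -22))*(9583 - 18651) = 25739 + (-10864 + (-78 - 22))*(9583 - 18651) = 25739 + (-10864 - 100)*(-9068) = 25739 - 10964*(-9068) = 25739 + 99421552 = 99447291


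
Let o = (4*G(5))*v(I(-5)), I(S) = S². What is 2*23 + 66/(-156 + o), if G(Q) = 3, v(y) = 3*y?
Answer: 5715/124 ≈ 46.089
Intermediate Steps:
o = 900 (o = (4*3)*(3*(-5)²) = 12*(3*25) = 12*75 = 900)
2*23 + 66/(-156 + o) = 2*23 + 66/(-156 + 900) = 46 + 66/744 = 46 + 66*(1/744) = 46 + 11/124 = 5715/124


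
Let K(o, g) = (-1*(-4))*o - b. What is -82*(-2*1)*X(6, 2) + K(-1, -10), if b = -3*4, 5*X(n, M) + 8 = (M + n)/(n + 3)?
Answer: -10136/45 ≈ -225.24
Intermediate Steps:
X(n, M) = -8/5 + (M + n)/(5*(3 + n)) (X(n, M) = -8/5 + ((M + n)/(n + 3))/5 = -8/5 + ((M + n)/(3 + n))/5 = -8/5 + (M + n)/(5*(3 + n)))
b = -12
K(o, g) = 12 + 4*o (K(o, g) = (-1*(-4))*o - 1*(-12) = 4*o + 12 = 12 + 4*o)
-82*(-2*1)*X(6, 2) + K(-1, -10) = -82*(-2*1)*(-24 + 2 - 7*6)/(5*(3 + 6)) + (12 + 4*(-1)) = -(-164)*(⅕)*(-24 + 2 - 42)/9 + (12 - 4) = -(-164)*(⅕)*(⅑)*(-64) + 8 = -(-164)*(-64)/45 + 8 = -82*128/45 + 8 = -10496/45 + 8 = -10136/45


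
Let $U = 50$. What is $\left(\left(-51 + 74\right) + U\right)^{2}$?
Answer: $5329$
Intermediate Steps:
$\left(\left(-51 + 74\right) + U\right)^{2} = \left(\left(-51 + 74\right) + 50\right)^{2} = \left(23 + 50\right)^{2} = 73^{2} = 5329$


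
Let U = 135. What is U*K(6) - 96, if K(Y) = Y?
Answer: 714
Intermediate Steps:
U*K(6) - 96 = 135*6 - 96 = 810 - 96 = 714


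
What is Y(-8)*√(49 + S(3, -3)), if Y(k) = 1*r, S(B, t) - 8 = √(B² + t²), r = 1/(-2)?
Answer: -√(57 + 3*√2)/2 ≈ -3.9129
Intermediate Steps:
r = -½ ≈ -0.50000
S(B, t) = 8 + √(B² + t²)
Y(k) = -½ (Y(k) = 1*(-½) = -½)
Y(-8)*√(49 + S(3, -3)) = -√(49 + (8 + √(3² + (-3)²)))/2 = -√(49 + (8 + √(9 + 9)))/2 = -√(49 + (8 + √18))/2 = -√(49 + (8 + 3*√2))/2 = -√(57 + 3*√2)/2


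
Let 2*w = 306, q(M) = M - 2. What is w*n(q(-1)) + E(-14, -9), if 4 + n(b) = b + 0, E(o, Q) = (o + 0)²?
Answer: -875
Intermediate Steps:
q(M) = -2 + M
E(o, Q) = o²
w = 153 (w = (½)*306 = 153)
n(b) = -4 + b (n(b) = -4 + (b + 0) = -4 + b)
w*n(q(-1)) + E(-14, -9) = 153*(-4 + (-2 - 1)) + (-14)² = 153*(-4 - 3) + 196 = 153*(-7) + 196 = -1071 + 196 = -875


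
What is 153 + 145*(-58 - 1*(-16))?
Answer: -5937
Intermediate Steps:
153 + 145*(-58 - 1*(-16)) = 153 + 145*(-58 + 16) = 153 + 145*(-42) = 153 - 6090 = -5937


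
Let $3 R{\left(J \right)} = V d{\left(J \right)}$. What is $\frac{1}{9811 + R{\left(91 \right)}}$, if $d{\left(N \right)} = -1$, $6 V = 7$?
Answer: $\frac{18}{176591} \approx 0.00010193$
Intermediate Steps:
$V = \frac{7}{6}$ ($V = \frac{1}{6} \cdot 7 = \frac{7}{6} \approx 1.1667$)
$R{\left(J \right)} = - \frac{7}{18}$ ($R{\left(J \right)} = \frac{\frac{7}{6} \left(-1\right)}{3} = \frac{1}{3} \left(- \frac{7}{6}\right) = - \frac{7}{18}$)
$\frac{1}{9811 + R{\left(91 \right)}} = \frac{1}{9811 - \frac{7}{18}} = \frac{1}{\frac{176591}{18}} = \frac{18}{176591}$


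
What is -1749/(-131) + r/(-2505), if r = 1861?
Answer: 4137454/328155 ≈ 12.608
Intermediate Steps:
-1749/(-131) + r/(-2505) = -1749/(-131) + 1861/(-2505) = -1749*(-1/131) + 1861*(-1/2505) = 1749/131 - 1861/2505 = 4137454/328155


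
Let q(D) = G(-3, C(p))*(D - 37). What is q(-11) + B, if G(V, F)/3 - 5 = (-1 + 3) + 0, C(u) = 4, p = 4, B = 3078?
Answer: 2070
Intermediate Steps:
G(V, F) = 21 (G(V, F) = 15 + 3*((-1 + 3) + 0) = 15 + 3*(2 + 0) = 15 + 3*2 = 15 + 6 = 21)
q(D) = -777 + 21*D (q(D) = 21*(D - 37) = 21*(-37 + D) = -777 + 21*D)
q(-11) + B = (-777 + 21*(-11)) + 3078 = (-777 - 231) + 3078 = -1008 + 3078 = 2070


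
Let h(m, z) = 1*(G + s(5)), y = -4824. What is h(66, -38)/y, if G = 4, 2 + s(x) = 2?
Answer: -1/1206 ≈ -0.00082919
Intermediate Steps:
s(x) = 0 (s(x) = -2 + 2 = 0)
h(m, z) = 4 (h(m, z) = 1*(4 + 0) = 1*4 = 4)
h(66, -38)/y = 4/(-4824) = 4*(-1/4824) = -1/1206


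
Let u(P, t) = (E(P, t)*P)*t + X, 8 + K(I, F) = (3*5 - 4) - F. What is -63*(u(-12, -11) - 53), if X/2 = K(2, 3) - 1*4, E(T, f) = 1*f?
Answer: 95319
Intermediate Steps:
E(T, f) = f
K(I, F) = 3 - F (K(I, F) = -8 + ((3*5 - 4) - F) = -8 + ((15 - 4) - F) = -8 + (11 - F) = 3 - F)
X = -8 (X = 2*((3 - 1*3) - 1*4) = 2*((3 - 3) - 4) = 2*(0 - 4) = 2*(-4) = -8)
u(P, t) = -8 + P*t² (u(P, t) = (t*P)*t - 8 = (P*t)*t - 8 = P*t² - 8 = -8 + P*t²)
-63*(u(-12, -11) - 53) = -63*((-8 - 12*(-11)²) - 53) = -63*((-8 - 12*121) - 53) = -63*((-8 - 1452) - 53) = -63*(-1460 - 53) = -63*(-1513) = 95319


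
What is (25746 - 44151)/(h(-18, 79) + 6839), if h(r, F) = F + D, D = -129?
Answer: -6135/2263 ≈ -2.7110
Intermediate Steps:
h(r, F) = -129 + F (h(r, F) = F - 129 = -129 + F)
(25746 - 44151)/(h(-18, 79) + 6839) = (25746 - 44151)/((-129 + 79) + 6839) = -18405/(-50 + 6839) = -18405/6789 = -18405*1/6789 = -6135/2263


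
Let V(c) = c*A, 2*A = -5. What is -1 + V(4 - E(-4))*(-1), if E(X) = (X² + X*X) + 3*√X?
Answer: -71 - 15*I ≈ -71.0 - 15.0*I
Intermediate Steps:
E(X) = 2*X² + 3*√X (E(X) = (X² + X²) + 3*√X = 2*X² + 3*√X)
A = -5/2 (A = (½)*(-5) = -5/2 ≈ -2.5000)
V(c) = -5*c/2 (V(c) = c*(-5/2) = -5*c/2)
-1 + V(4 - E(-4))*(-1) = -1 - 5*(4 - (2*(-4)² + 3*√(-4)))/2*(-1) = -1 - 5*(4 - (2*16 + 3*(2*I)))/2*(-1) = -1 - 5*(4 - (32 + 6*I))/2*(-1) = -1 - 5*(4 + (-32 - 6*I))/2*(-1) = -1 - 5*(-28 - 6*I)/2*(-1) = -1 + (70 + 15*I)*(-1) = -1 + (-70 - 15*I) = -71 - 15*I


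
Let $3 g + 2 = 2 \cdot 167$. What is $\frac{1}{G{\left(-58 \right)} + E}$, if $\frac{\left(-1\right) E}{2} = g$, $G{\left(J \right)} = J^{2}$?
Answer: $\frac{3}{9428} \approx 0.0003182$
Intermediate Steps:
$g = \frac{332}{3}$ ($g = - \frac{2}{3} + \frac{2 \cdot 167}{3} = - \frac{2}{3} + \frac{1}{3} \cdot 334 = - \frac{2}{3} + \frac{334}{3} = \frac{332}{3} \approx 110.67$)
$E = - \frac{664}{3}$ ($E = \left(-2\right) \frac{332}{3} = - \frac{664}{3} \approx -221.33$)
$\frac{1}{G{\left(-58 \right)} + E} = \frac{1}{\left(-58\right)^{2} - \frac{664}{3}} = \frac{1}{3364 - \frac{664}{3}} = \frac{1}{\frac{9428}{3}} = \frac{3}{9428}$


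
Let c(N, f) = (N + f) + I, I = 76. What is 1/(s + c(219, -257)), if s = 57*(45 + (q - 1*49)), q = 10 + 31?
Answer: 1/2147 ≈ 0.00046577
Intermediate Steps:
q = 41
c(N, f) = 76 + N + f (c(N, f) = (N + f) + 76 = 76 + N + f)
s = 2109 (s = 57*(45 + (41 - 1*49)) = 57*(45 + (41 - 49)) = 57*(45 - 8) = 57*37 = 2109)
1/(s + c(219, -257)) = 1/(2109 + (76 + 219 - 257)) = 1/(2109 + 38) = 1/2147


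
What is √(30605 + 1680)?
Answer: √32285 ≈ 179.68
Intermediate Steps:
√(30605 + 1680) = √32285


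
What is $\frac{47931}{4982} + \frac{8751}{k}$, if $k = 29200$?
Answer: $\frac{721591341}{72737200} \approx 9.9205$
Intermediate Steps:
$\frac{47931}{4982} + \frac{8751}{k} = \frac{47931}{4982} + \frac{8751}{29200} = \frac{721591341}{72737200}$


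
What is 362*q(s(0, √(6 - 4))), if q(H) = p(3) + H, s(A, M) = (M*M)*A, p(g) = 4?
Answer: 1448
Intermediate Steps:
s(A, M) = A*M² (s(A, M) = M²*A = A*M²)
q(H) = 4 + H
362*q(s(0, √(6 - 4))) = 362*(4 + 0*(√(6 - 4))²) = 362*(4 + 0*(√2)²) = 362*(4 + 0*2) = 362*(4 + 0) = 362*4 = 1448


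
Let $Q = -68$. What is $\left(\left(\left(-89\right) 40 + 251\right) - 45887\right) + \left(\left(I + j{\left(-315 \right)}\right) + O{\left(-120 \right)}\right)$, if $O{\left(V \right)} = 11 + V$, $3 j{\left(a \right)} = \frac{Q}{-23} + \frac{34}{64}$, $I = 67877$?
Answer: $\frac{41009543}{2208} \approx 18573.0$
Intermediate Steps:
$j{\left(a \right)} = \frac{2567}{2208}$ ($j{\left(a \right)} = \frac{- \frac{68}{-23} + \frac{34}{64}}{3} = \frac{\left(-68\right) \left(- \frac{1}{23}\right) + 34 \cdot \frac{1}{64}}{3} = \frac{\frac{68}{23} + \frac{17}{32}}{3} = \frac{1}{3} \cdot \frac{2567}{736} = \frac{2567}{2208}$)
$\left(\left(\left(-89\right) 40 + 251\right) - 45887\right) + \left(\left(I + j{\left(-315 \right)}\right) + O{\left(-120 \right)}\right) = \left(\left(\left(-89\right) 40 + 251\right) - 45887\right) + \left(\left(67877 + \frac{2567}{2208}\right) + \left(11 - 120\right)\right) = \left(\left(-3560 + 251\right) - 45887\right) + \left(\frac{149874983}{2208} - 109\right) = \left(-3309 - 45887\right) + \frac{149634311}{2208} = -49196 + \frac{149634311}{2208} = \frac{41009543}{2208}$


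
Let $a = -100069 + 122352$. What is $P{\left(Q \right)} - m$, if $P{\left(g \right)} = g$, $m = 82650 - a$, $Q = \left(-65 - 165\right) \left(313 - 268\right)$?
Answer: $-70717$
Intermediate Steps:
$a = 22283$
$Q = -10350$ ($Q = \left(-230\right) 45 = -10350$)
$m = 60367$ ($m = 82650 - 22283 = 60367$)
$P{\left(Q \right)} - m = -10350 - 60367 = -70717$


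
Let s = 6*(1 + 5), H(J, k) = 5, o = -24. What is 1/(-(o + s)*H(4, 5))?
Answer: -1/60 ≈ -0.016667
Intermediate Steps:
s = 36 (s = 6*6 = 36)
1/(-(o + s)*H(4, 5)) = 1/(-(-24 + 36)*5) = 1/(-12*5) = 1/(-1*60) = 1/(-60) = -1/60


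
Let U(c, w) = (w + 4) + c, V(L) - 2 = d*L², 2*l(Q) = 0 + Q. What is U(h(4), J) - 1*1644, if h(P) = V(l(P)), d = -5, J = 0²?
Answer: -1658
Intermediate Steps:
J = 0
l(Q) = Q/2 (l(Q) = (0 + Q)/2 = Q/2)
V(L) = 2 - 5*L²
h(P) = 2 - 5*P²/4
U(c, w) = 4 + c + w (U(c, w) = (4 + w) + c = 4 + c + w)
U(h(4), J) - 1*1644 = (4 + (2 - 5/4*4²) + 0) - 1*1644 = (4 + (2 - 5/4*16) + 0) - 1644 = (4 + (2 - 20) + 0) - 1644 = (4 - 18 + 0) - 1644 = -14 - 1644 = -1658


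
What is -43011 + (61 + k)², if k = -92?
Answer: -42050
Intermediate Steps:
-43011 + (61 + k)² = -43011 + (61 - 92)² = -43011 + (-31)² = -43011 + 961 = -42050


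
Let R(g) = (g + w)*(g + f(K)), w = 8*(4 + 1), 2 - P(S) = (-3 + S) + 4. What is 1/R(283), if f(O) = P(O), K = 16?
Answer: 1/86564 ≈ 1.1552e-5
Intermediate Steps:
P(S) = 1 - S (P(S) = 2 - ((-3 + S) + 4) = 2 - (1 + S) = 2 + (-1 - S) = 1 - S)
f(O) = 1 - O
w = 40 (w = 8*5 = 40)
R(g) = (-15 + g)*(40 + g) (R(g) = (g + 40)*(g + (1 - 1*16)) = (40 + g)*(g + (1 - 16)) = (40 + g)*(g - 15) = (40 + g)*(-15 + g) = (-15 + g)*(40 + g))
1/R(283) = 1/(-600 + 283² + 25*283) = 1/(-600 + 80089 + 7075) = 1/86564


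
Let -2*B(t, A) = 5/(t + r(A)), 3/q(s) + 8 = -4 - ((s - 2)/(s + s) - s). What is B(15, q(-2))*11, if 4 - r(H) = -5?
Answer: -55/48 ≈ -1.1458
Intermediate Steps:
r(H) = 9 (r(H) = 4 - 1*(-5) = 4 + 5 = 9)
q(s) = 3/(-12 + s - (-2 + s)/(2*s)) (q(s) = 3/(-8 + (-4 - ((s - 2)/(s + s) - s))) = 3/(-8 + (-4 - ((-2 + s)/((2*s)) - s))) = 3/(-8 + (-4 - ((-2 + s)*(1/(2*s)) - s))) = 3/(-8 + (-4 - ((-2 + s)/(2*s) - s))) = 3/(-8 + (-4 - (-s + (-2 + s)/(2*s)))) = 3/(-8 + (-4 + (s - (-2 + s)/(2*s)))) = 3/(-8 + (-4 + s - (-2 + s)/(2*s))) = 3/(-12 + s - (-2 + s)/(2*s)))
B(t, A) = -5/(2*(9 + t)) (B(t, A) = -5/(2*(t + 9)) = -5/(2*(9 + t)))
B(15, q(-2))*11 = -5/(18 + 2*15)*11 = -5/(18 + 30)*11 = -5/48*11 = -55/48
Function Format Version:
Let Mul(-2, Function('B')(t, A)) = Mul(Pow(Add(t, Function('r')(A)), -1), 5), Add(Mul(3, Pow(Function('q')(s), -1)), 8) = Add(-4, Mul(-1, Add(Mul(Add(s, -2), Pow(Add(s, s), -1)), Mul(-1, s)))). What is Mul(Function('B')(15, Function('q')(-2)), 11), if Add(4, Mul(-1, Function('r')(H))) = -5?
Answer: Rational(-55, 48) ≈ -1.1458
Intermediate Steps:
Function('r')(H) = 9 (Function('r')(H) = Add(4, Mul(-1, -5)) = Add(4, 5) = 9)
Function('q')(s) = Mul(3, Pow(Add(-12, s, Mul(Rational(-1, 2), Pow(s, -1), Add(-2, s))), -1)) (Function('q')(s) = Mul(3, Pow(Add(-8, Add(-4, Mul(-1, Add(Mul(Add(s, -2), Pow(Add(s, s), -1)), Mul(-1, s))))), -1)) = Mul(3, Pow(Add(-8, Add(-4, Mul(-1, Add(Mul(Add(-2, s), Pow(Mul(2, s), -1)), Mul(-1, s))))), -1)) = Mul(3, Pow(Add(-8, Add(-4, Mul(-1, Add(Mul(Add(-2, s), Mul(Rational(1, 2), Pow(s, -1))), Mul(-1, s))))), -1)) = Mul(3, Pow(Add(-8, Add(-4, Mul(-1, Add(Mul(Rational(1, 2), Pow(s, -1), Add(-2, s)), Mul(-1, s))))), -1)) = Mul(3, Pow(Add(-8, Add(-4, Mul(-1, Add(Mul(-1, s), Mul(Rational(1, 2), Pow(s, -1), Add(-2, s)))))), -1)) = Mul(3, Pow(Add(-8, Add(-4, Add(s, Mul(Rational(-1, 2), Pow(s, -1), Add(-2, s))))), -1)) = Mul(3, Pow(Add(-8, Add(-4, s, Mul(Rational(-1, 2), Pow(s, -1), Add(-2, s)))), -1)) = Mul(3, Pow(Add(-12, s, Mul(Rational(-1, 2), Pow(s, -1), Add(-2, s))), -1)))
Function('B')(t, A) = Mul(Rational(-5, 2), Pow(Add(9, t), -1)) (Function('B')(t, A) = Mul(Rational(-1, 2), Mul(Pow(Add(t, 9), -1), 5)) = Mul(Rational(-1, 2), Mul(Pow(Add(9, t), -1), 5)) = Mul(Rational(-1, 2), Mul(5, Pow(Add(9, t), -1))) = Mul(Rational(-5, 2), Pow(Add(9, t), -1)))
Mul(Function('B')(15, Function('q')(-2)), 11) = Mul(Mul(-5, Pow(Add(18, Mul(2, 15)), -1)), 11) = Mul(Mul(-5, Pow(Add(18, 30), -1)), 11) = Mul(Mul(-5, Pow(48, -1)), 11) = Mul(Mul(-5, Rational(1, 48)), 11) = Mul(Rational(-5, 48), 11) = Rational(-55, 48)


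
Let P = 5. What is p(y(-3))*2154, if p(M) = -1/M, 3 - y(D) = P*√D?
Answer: -1077/14 - 1795*I*√3/14 ≈ -76.929 - 222.07*I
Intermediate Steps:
y(D) = 3 - 5*√D
p(y(-3))*2154 = -1/(3 - 5*I*√3)*2154 = -2154/(3 - 5*I*√3)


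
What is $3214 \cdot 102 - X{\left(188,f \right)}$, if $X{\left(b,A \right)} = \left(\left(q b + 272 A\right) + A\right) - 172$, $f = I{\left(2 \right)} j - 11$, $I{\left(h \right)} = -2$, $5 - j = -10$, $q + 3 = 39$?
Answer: $332425$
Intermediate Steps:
$q = 36$ ($q = -3 + 39 = 36$)
$j = 15$ ($j = 5 - -10 = 5 + 10 = 15$)
$f = -41$ ($f = \left(-2\right) 15 - 11 = -30 - 11 = -41$)
$X{\left(b,A \right)} = -172 + 36 b + 273 A$ ($X{\left(b,A \right)} = \left(\left(36 b + 272 A\right) + A\right) - 172 = \left(36 b + 273 A\right) - 172 = -172 + 36 b + 273 A$)
$3214 \cdot 102 - X{\left(188,f \right)} = 3214 \cdot 102 - \left(-172 + 36 \cdot 188 + 273 \left(-41\right)\right) = 327828 - \left(-172 + 6768 - 11193\right) = 327828 - -4597 = 327828 + 4597 = 332425$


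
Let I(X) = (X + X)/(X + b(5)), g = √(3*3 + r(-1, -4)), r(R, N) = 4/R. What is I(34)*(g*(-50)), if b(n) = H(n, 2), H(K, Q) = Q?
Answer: -850*√5/9 ≈ -211.18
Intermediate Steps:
b(n) = 2
g = √5 (g = √(3*3 + 4/(-1)) = √(9 + 4*(-1)) = √(9 - 4) = √5 ≈ 2.2361)
I(X) = 2*X/(2 + X) (I(X) = (X + X)/(X + 2) = (2*X)/(2 + X) = 2*X/(2 + X))
I(34)*(g*(-50)) = (2*34/(2 + 34))*(√5*(-50)) = (2*34/36)*(-50*√5) = (2*34*(1/36))*(-50*√5) = 17*(-50*√5)/9 = -850*√5/9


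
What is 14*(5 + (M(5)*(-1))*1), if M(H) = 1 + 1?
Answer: 42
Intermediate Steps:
M(H) = 2
14*(5 + (M(5)*(-1))*1) = 14*(5 + (2*(-1))*1) = 14*(5 - 2*1) = 14*(5 - 2) = 14*3 = 42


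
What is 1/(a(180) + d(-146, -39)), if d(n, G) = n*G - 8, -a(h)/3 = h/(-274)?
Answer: 137/779252 ≈ 0.00017581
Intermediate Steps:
a(h) = 3*h/274 (a(h) = -3*h/(-274) = -3*h*(-1)/274 = -(-3)*h/274 = 3*h/274)
d(n, G) = -8 + G*n (d(n, G) = G*n - 8 = -8 + G*n)
1/(a(180) + d(-146, -39)) = 1/((3/274)*180 + (-8 - 39*(-146))) = 1/(270/137 + (-8 + 5694)) = 1/(270/137 + 5686) = 1/(779252/137) = 137/779252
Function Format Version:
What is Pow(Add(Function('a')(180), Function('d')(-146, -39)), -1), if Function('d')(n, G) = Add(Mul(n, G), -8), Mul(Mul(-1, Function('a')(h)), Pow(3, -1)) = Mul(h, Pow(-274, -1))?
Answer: Rational(137, 779252) ≈ 0.00017581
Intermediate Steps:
Function('a')(h) = Mul(Rational(3, 274), h) (Function('a')(h) = Mul(-3, Mul(h, Pow(-274, -1))) = Mul(-3, Mul(h, Rational(-1, 274))) = Mul(-3, Mul(Rational(-1, 274), h)) = Mul(Rational(3, 274), h))
Function('d')(n, G) = Add(-8, Mul(G, n)) (Function('d')(n, G) = Add(Mul(G, n), -8) = Add(-8, Mul(G, n)))
Pow(Add(Function('a')(180), Function('d')(-146, -39)), -1) = Pow(Add(Mul(Rational(3, 274), 180), Add(-8, Mul(-39, -146))), -1) = Pow(Add(Rational(270, 137), Add(-8, 5694)), -1) = Pow(Add(Rational(270, 137), 5686), -1) = Pow(Rational(779252, 137), -1) = Rational(137, 779252)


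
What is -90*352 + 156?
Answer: -31524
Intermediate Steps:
-90*352 + 156 = -31680 + 156 = -31524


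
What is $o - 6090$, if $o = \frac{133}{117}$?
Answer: $- \frac{712397}{117} \approx -6088.9$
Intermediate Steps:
$o = \frac{133}{117}$ ($o = 133 \cdot \frac{1}{117} = \frac{133}{117} \approx 1.1368$)
$o - 6090 = \frac{133}{117} - 6090 = - \frac{712397}{117}$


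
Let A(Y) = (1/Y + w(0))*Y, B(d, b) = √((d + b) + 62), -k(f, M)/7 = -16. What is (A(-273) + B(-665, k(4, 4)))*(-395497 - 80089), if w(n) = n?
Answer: -475586 - 475586*I*√491 ≈ -4.7559e+5 - 1.0538e+7*I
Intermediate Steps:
k(f, M) = 112 (k(f, M) = -7*(-16) = 112)
B(d, b) = √(62 + b + d) (B(d, b) = √((b + d) + 62) = √(62 + b + d))
A(Y) = 1 (A(Y) = (1/Y + 0)*Y = Y/Y = 1)
(A(-273) + B(-665, k(4, 4)))*(-395497 - 80089) = (1 + √(62 + 112 - 665))*(-395497 - 80089) = (1 + √(-491))*(-475586) = (1 + I*√491)*(-475586) = -475586 - 475586*I*√491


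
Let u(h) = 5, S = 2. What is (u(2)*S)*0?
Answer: 0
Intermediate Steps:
(u(2)*S)*0 = (5*2)*0 = 10*0 = 0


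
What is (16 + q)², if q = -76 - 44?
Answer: 10816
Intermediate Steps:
q = -120
(16 + q)² = (16 - 120)² = (-104)² = 10816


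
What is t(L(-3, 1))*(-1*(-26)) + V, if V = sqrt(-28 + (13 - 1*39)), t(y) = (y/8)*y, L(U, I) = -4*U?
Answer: 468 + 3*I*sqrt(6) ≈ 468.0 + 7.3485*I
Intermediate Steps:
t(y) = y**2/8 (t(y) = (y*(1/8))*y = (y/8)*y = y**2/8)
V = 3*I*sqrt(6) (V = sqrt(-28 + (13 - 39)) = sqrt(-28 - 26) = sqrt(-54) = 3*I*sqrt(6) ≈ 7.3485*I)
t(L(-3, 1))*(-1*(-26)) + V = ((-4*(-3))**2/8)*(-1*(-26)) + 3*I*sqrt(6) = ((1/8)*12**2)*26 + 3*I*sqrt(6) = ((1/8)*144)*26 + 3*I*sqrt(6) = 18*26 + 3*I*sqrt(6) = 468 + 3*I*sqrt(6)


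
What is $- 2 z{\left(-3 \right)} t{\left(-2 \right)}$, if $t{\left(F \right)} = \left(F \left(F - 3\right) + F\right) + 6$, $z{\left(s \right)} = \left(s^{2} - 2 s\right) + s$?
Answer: $-336$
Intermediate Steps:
$z{\left(s \right)} = s^{2} - s$
$t{\left(F \right)} = 6 + F + F \left(-3 + F\right)$ ($t{\left(F \right)} = \left(F \left(-3 + F\right) + F\right) + 6 = \left(F + F \left(-3 + F\right)\right) + 6 = 6 + F + F \left(-3 + F\right)$)
$- 2 z{\left(-3 \right)} t{\left(-2 \right)} = - 2 \left(- 3 \left(-1 - 3\right)\right) \left(6 + \left(-2\right)^{2} - -4\right) = - 2 \left(\left(-3\right) \left(-4\right)\right) \left(6 + 4 + 4\right) = \left(-2\right) 12 \cdot 14 = \left(-24\right) 14 = -336$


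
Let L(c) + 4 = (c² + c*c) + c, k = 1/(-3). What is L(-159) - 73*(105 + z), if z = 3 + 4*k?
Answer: 127837/3 ≈ 42612.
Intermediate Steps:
k = -⅓ ≈ -0.33333
z = 5/3 (z = 3 + 4*(-⅓) = 3 - 4/3 = 5/3 ≈ 1.6667)
L(c) = -4 + c + 2*c² (L(c) = -4 + ((c² + c*c) + c) = -4 + ((c² + c²) + c) = -4 + (2*c² + c) = -4 + (c + 2*c²) = -4 + c + 2*c²)
L(-159) - 73*(105 + z) = (-4 - 159 + 2*(-159)²) - 73*(105 + 5/3) = (-4 - 159 + 2*25281) - 73*320/3 = (-4 - 159 + 50562) - 1*23360/3 = 50399 - 23360/3 = 127837/3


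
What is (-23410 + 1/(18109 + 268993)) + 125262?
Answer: 29241912905/287102 ≈ 1.0185e+5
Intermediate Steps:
(-23410 + 1/(18109 + 268993)) + 125262 = (-23410 + 1/287102) + 125262 = -6721057819/287102 + 125262 = 29241912905/287102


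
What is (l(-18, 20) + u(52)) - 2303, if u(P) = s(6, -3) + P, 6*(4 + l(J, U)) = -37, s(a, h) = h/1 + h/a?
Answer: -6794/3 ≈ -2264.7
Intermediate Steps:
s(a, h) = h + h/a (s(a, h) = h*1 + h/a = h + h/a)
l(J, U) = -61/6 (l(J, U) = -4 + (⅙)*(-37) = -4 - 37/6 = -61/6)
u(P) = -7/2 + P (u(P) = (-3 - 3/6) + P = (-3 - 3*⅙) + P = (-3 - ½) + P = -7/2 + P)
(l(-18, 20) + u(52)) - 2303 = (-61/6 + (-7/2 + 52)) - 2303 = (-61/6 + 97/2) - 2303 = 115/3 - 2303 = -6794/3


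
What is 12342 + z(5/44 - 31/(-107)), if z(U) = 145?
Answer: 12487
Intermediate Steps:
12342 + z(5/44 - 31/(-107)) = 12342 + 145 = 12487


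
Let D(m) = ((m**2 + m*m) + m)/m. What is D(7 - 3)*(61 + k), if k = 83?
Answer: 1296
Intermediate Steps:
D(m) = (m + 2*m**2)/m (D(m) = ((m**2 + m**2) + m)/m = (2*m**2 + m)/m = (m + 2*m**2)/m)
D(7 - 3)*(61 + k) = (1 + 2*(7 - 3))*(61 + 83) = (1 + 2*4)*144 = (1 + 8)*144 = 9*144 = 1296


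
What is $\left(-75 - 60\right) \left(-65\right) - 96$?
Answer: $8679$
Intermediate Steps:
$\left(-75 - 60\right) \left(-65\right) - 96 = \left(-135\right) \left(-65\right) - 96 = 8775 - 96 = 8679$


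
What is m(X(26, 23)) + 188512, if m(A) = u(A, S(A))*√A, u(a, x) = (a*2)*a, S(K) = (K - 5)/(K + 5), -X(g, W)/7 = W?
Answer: 188512 + 51842*I*√161 ≈ 1.8851e+5 + 6.578e+5*I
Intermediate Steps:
X(g, W) = -7*W
S(K) = (-5 + K)/(5 + K)
u(a, x) = 2*a² (u(a, x) = (2*a)*a = 2*a²)
m(A) = 2*A^(5/2) (m(A) = (2*A²)*√A = 2*A^(5/2))
m(X(26, 23)) + 188512 = 2*(-7*23)^(5/2) + 188512 = 2*(-161)^(5/2) + 188512 = 2*(25921*I*√161) + 188512 = 51842*I*√161 + 188512 = 188512 + 51842*I*√161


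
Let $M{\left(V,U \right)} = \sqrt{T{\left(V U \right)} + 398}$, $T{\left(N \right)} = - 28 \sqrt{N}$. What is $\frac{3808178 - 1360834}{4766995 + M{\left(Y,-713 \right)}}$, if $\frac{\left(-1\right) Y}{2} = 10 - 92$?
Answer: $\frac{2447344}{4766995 + \sqrt{2} \sqrt{199 - 28 i \sqrt{29233}}} \approx 0.51339 + 7.2982 \cdot 10^{-6} i$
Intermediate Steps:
$Y = 164$ ($Y = - 2 \left(10 - 92\right) = \left(-2\right) \left(-82\right) = 164$)
$M{\left(V,U \right)} = \sqrt{398 - 28 \sqrt{U V}}$ ($M{\left(V,U \right)} = \sqrt{- 28 \sqrt{V U} + 398} = \sqrt{- 28 \sqrt{U V} + 398} = \sqrt{398 - 28 \sqrt{U V}}$)
$\frac{3808178 - 1360834}{4766995 + M{\left(Y,-713 \right)}} = \frac{3808178 - 1360834}{4766995 + \sqrt{398 - 28 \sqrt{\left(-713\right) 164}}} = \frac{2447344}{4766995 + \sqrt{398 - 28 \sqrt{-116932}}} = \frac{2447344}{4766995 + \sqrt{398 - 28 \cdot 2 i \sqrt{29233}}} = \frac{2447344}{4766995 + \sqrt{398 - 56 i \sqrt{29233}}}$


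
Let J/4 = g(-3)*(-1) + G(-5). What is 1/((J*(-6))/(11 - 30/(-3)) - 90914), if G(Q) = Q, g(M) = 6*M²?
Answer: -7/635926 ≈ -1.1008e-5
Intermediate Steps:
J = -236 (J = 4*((6*(-3)²)*(-1) - 5) = 4*((6*9)*(-1) - 5) = 4*(54*(-1) - 5) = 4*(-54 - 5) = 4*(-59) = -236)
1/((J*(-6))/(11 - 30/(-3)) - 90914) = 1/((-236*(-6))/(11 - 30/(-3)) - 90914) = 1/(1416/(11 - 30*(-⅓)) - 90914) = 1/(1416/(11 + 10) - 90914) = 1/(1416/21 - 90914) = 1/(1416*(1/21) - 90914) = 1/(472/7 - 90914) = 1/(-635926/7) = -7/635926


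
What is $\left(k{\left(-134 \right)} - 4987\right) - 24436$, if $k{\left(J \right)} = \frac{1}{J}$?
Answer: $- \frac{3942683}{134} \approx -29423.0$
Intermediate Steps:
$\left(k{\left(-134 \right)} - 4987\right) - 24436 = \left(\frac{1}{-134} - 4987\right) - 24436 = \left(- \frac{1}{134} - 4987\right) - 24436 = - \frac{668259}{134} - 24436 = - \frac{3942683}{134}$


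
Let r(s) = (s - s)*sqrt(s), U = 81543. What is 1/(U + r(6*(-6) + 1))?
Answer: 1/81543 ≈ 1.2263e-5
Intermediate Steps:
r(s) = 0 (r(s) = 0*sqrt(s) = 0)
1/(U + r(6*(-6) + 1)) = 1/(81543 + 0) = 1/81543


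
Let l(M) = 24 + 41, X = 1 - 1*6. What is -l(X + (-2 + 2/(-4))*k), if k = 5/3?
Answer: -65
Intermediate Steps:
k = 5/3 (k = 5*(⅓) = 5/3 ≈ 1.6667)
X = -5 (X = 1 - 6 = -5)
l(M) = 65
-l(X + (-2 + 2/(-4))*k) = -1*65 = -65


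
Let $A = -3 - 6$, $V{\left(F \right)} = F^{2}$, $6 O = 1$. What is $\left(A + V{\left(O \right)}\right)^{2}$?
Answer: $\frac{104329}{1296} \approx 80.501$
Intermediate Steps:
$O = \frac{1}{6}$ ($O = \frac{1}{6} \cdot 1 = \frac{1}{6} \approx 0.16667$)
$A = -9$ ($A = -3 - 6 = -9$)
$\left(A + V{\left(O \right)}\right)^{2} = \left(-9 + \left(\frac{1}{6}\right)^{2}\right)^{2} = \left(-9 + \frac{1}{36}\right)^{2} = \left(- \frac{323}{36}\right)^{2} = \frac{104329}{1296}$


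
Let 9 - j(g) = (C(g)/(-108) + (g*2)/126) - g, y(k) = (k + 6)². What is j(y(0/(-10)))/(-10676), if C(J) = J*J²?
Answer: -3335/74732 ≈ -0.044626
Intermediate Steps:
C(J) = J³
y(k) = (6 + k)²
j(g) = 9 + g³/108 + 62*g/63 (j(g) = 9 - ((g³/(-108) + (g*2)/126) - g) = 9 - ((g³*(-1/108) + (2*g)*(1/126)) - g) = 9 - ((-g³/108 + g/63) - g) = 9 - (-62*g/63 - g³/108) = 9 + (g³/108 + 62*g/63) = 9 + g³/108 + 62*g/63)
j(y(0/(-10)))/(-10676) = (9 + ((6 + 0/(-10))²)³/108 + 62*(6 + 0/(-10))²/63)/(-10676) = (9 + ((6 + 0*(-⅒))²)³/108 + 62*(6 + 0*(-⅒))²/63)*(-1/10676) = (9 + ((6 + 0)²)³/108 + 62*(6 + 0)²/63)*(-1/10676) = (9 + (6²)³/108 + (62/63)*6²)*(-1/10676) = (9 + (1/108)*36³ + (62/63)*36)*(-1/10676) = (9 + (1/108)*46656 + 248/7)*(-1/10676) = (9 + 432 + 248/7)*(-1/10676) = (3335/7)*(-1/10676) = -3335/74732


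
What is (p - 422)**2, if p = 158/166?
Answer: 1221292809/6889 ≈ 1.7728e+5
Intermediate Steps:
p = 79/83 (p = 158*(1/166) = 79/83 ≈ 0.95181)
(p - 422)**2 = (79/83 - 422)**2 = (-34947/83)**2 = 1221292809/6889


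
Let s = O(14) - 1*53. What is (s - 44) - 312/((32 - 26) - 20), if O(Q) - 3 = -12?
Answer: -586/7 ≈ -83.714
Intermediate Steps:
O(Q) = -9 (O(Q) = 3 - 12 = -9)
s = -62 (s = -9 - 1*53 = -9 - 53 = -62)
(s - 44) - 312/((32 - 26) - 20) = (-62 - 44) - 312/((32 - 26) - 20) = -106 - 312/(6 - 20) = -106 - 312/(-14) = -106 - 312*(-1/14) = -106 + 156/7 = -586/7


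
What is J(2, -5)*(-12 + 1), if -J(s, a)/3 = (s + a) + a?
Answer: -264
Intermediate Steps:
J(s, a) = -6*a - 3*s (J(s, a) = -3*((s + a) + a) = -3*((a + s) + a) = -3*(s + 2*a) = -6*a - 3*s)
J(2, -5)*(-12 + 1) = (-6*(-5) - 3*2)*(-12 + 1) = (30 - 6)*(-11) = 24*(-11) = -264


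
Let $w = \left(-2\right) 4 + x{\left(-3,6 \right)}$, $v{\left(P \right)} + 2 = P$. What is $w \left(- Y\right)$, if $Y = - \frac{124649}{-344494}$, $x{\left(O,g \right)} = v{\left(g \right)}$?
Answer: $\frac{249298}{172247} \approx 1.4473$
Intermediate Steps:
$v{\left(P \right)} = -2 + P$
$x{\left(O,g \right)} = -2 + g$
$w = -4$ ($w = \left(-2\right) 4 + \left(-2 + 6\right) = -8 + 4 = -4$)
$Y = \frac{124649}{344494}$ ($Y = \left(-124649\right) \left(- \frac{1}{344494}\right) = \frac{124649}{344494} \approx 0.36183$)
$w \left(- Y\right) = - 4 \left(\left(-1\right) \frac{124649}{344494}\right) = \left(-4\right) \left(- \frac{124649}{344494}\right) = \frac{249298}{172247}$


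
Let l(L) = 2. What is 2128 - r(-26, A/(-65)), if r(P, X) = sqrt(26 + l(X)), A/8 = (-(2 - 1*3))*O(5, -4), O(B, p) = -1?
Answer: 2128 - 2*sqrt(7) ≈ 2122.7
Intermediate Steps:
A = -8 (A = 8*(-(2 - 1*3)*(-1)) = 8*(-(2 - 3)*(-1)) = 8*(-1*(-1)*(-1)) = 8*(1*(-1)) = 8*(-1) = -8)
r(P, X) = 2*sqrt(7) (r(P, X) = sqrt(26 + 2) = sqrt(28) = 2*sqrt(7))
2128 - r(-26, A/(-65)) = 2128 - 2*sqrt(7)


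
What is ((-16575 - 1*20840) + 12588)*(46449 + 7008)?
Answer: -1327176939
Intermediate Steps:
((-16575 - 1*20840) + 12588)*(46449 + 7008) = ((-16575 - 20840) + 12588)*53457 = (-37415 + 12588)*53457 = -24827*53457 = -1327176939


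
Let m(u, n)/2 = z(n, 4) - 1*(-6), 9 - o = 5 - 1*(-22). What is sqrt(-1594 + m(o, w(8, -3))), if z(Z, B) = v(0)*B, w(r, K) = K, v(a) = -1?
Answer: I*sqrt(1590) ≈ 39.875*I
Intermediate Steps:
o = -18 (o = 9 - (5 - 1*(-22)) = 9 - (5 + 22) = 9 - 1*27 = 9 - 27 = -18)
z(Z, B) = -B
m(u, n) = 4 (m(u, n) = 2*(-1*4 - 1*(-6)) = 2*(-4 + 6) = 2*2 = 4)
sqrt(-1594 + m(o, w(8, -3))) = sqrt(-1594 + 4) = sqrt(-1590) = I*sqrt(1590)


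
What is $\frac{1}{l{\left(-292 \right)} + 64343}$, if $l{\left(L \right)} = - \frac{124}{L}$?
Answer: $\frac{73}{4697070} \approx 1.5542 \cdot 10^{-5}$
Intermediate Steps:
$\frac{1}{l{\left(-292 \right)} + 64343} = \frac{1}{- \frac{124}{-292} + 64343} = \frac{1}{\left(-124\right) \left(- \frac{1}{292}\right) + 64343} = \frac{1}{\frac{31}{73} + 64343} = \frac{1}{\frac{4697070}{73}} = \frac{73}{4697070}$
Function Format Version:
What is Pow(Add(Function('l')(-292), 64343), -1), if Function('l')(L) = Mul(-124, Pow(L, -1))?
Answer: Rational(73, 4697070) ≈ 1.5542e-5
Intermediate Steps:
Pow(Add(Function('l')(-292), 64343), -1) = Pow(Add(Mul(-124, Pow(-292, -1)), 64343), -1) = Pow(Add(Mul(-124, Rational(-1, 292)), 64343), -1) = Pow(Add(Rational(31, 73), 64343), -1) = Pow(Rational(4697070, 73), -1) = Rational(73, 4697070)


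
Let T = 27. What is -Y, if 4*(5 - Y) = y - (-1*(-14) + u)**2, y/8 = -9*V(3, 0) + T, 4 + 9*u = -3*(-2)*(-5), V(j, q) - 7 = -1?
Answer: -6895/81 ≈ -85.123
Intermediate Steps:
V(j, q) = 6 (V(j, q) = 7 - 1 = 6)
u = -34/9 (u = -4/9 + (-3*(-2)*(-5))/9 = -4/9 + (6*(-5))/9 = -4/9 + (1/9)*(-30) = -4/9 - 10/3 = -34/9 ≈ -3.7778)
y = -216 (y = 8*(-9*6 + 27) = 8*(-54 + 27) = 8*(-27) = -216)
Y = 6895/81 (Y = 5 - (-216 - (-1*(-14) - 34/9)**2)/4 = 5 - (-216 - (14 - 34/9)**2)/4 = 5 - (-216 - (92/9)**2)/4 = 5 - (-216 - 1*8464/81)/4 = 5 - (-216 - 8464/81)/4 = 5 - 1/4*(-25960/81) = 5 + 6490/81 = 6895/81 ≈ 85.123)
-Y = -1*6895/81 = -6895/81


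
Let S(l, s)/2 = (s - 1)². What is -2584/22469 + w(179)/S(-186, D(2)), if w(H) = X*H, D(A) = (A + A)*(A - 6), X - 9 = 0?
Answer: 34704007/12987082 ≈ 2.6722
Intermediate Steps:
X = 9 (X = 9 + 0 = 9)
D(A) = 2*A*(-6 + A) (D(A) = (2*A)*(-6 + A) = 2*A*(-6 + A))
w(H) = 9*H
S(l, s) = 2*(-1 + s)² (S(l, s) = 2*(s - 1)² = 2*(-1 + s)²)
-2584/22469 + w(179)/S(-186, D(2)) = -2584/22469 + (9*179)/((2*(-1 + 2*2*(-6 + 2))²)) = -2584*1/22469 + 1611/((2*(-1 + 2*2*(-4))²)) = -2584/22469 + 1611/((2*(-1 - 16)²)) = -2584/22469 + 1611/((2*(-17)²)) = -2584/22469 + 1611/((2*289)) = -2584/22469 + 1611/578 = 34704007/12987082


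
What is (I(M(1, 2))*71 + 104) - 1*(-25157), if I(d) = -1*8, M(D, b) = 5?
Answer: 24693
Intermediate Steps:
I(d) = -8
(I(M(1, 2))*71 + 104) - 1*(-25157) = (-8*71 + 104) - 1*(-25157) = (-568 + 104) + 25157 = -464 + 25157 = 24693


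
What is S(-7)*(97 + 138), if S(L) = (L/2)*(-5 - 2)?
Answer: 11515/2 ≈ 5757.5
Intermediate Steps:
S(L) = -7*L/2 (S(L) = (L*(½))*(-7) = (L/2)*(-7) = -7*L/2)
S(-7)*(97 + 138) = (-7/2*(-7))*(97 + 138) = (49/2)*235 = 11515/2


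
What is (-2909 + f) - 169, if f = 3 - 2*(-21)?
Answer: -3033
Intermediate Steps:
f = 45 (f = 3 + 42 = 45)
(-2909 + f) - 169 = (-2909 + 45) - 169 = -2864 - 169 = -3033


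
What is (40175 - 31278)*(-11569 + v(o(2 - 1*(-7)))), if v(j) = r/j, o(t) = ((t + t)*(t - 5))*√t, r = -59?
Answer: -22233273811/216 ≈ -1.0293e+8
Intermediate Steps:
o(t) = 2*t^(3/2)*(-5 + t) (o(t) = ((2*t)*(-5 + t))*√t = (2*t*(-5 + t))*√t = 2*t^(3/2)*(-5 + t))
v(j) = -59/j
(40175 - 31278)*(-11569 + v(o(2 - 1*(-7)))) = (40175 - 31278)*(-11569 - 59*1/(2*(-5 + (2 - 1*(-7)))*(2 - 1*(-7))^(3/2))) = 8897*(-11569 - 59*1/(2*(-5 + (2 + 7))*(2 + 7)^(3/2))) = 8897*(-11569 - 59*1/(54*(-5 + 9))) = 8897*(-11569 - 59/(2*27*4)) = 8897*(-11569 - 59/216) = 8897*(-2498963/216) = -22233273811/216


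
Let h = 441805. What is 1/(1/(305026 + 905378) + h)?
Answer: 1210404/534762539221 ≈ 2.2634e-6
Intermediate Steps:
1/(1/(305026 + 905378) + h) = 1/(1/(305026 + 905378) + 441805) = 1/(1/1210404 + 441805) = 1/(534762539221/1210404) = 1210404/534762539221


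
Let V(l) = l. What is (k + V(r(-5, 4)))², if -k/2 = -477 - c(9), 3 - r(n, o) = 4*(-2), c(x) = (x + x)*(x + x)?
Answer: 2601769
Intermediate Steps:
c(x) = 4*x² (c(x) = (2*x)*(2*x) = 4*x²)
r(n, o) = 11 (r(n, o) = 3 - 4*(-2) = 3 - 1*(-8) = 3 + 8 = 11)
k = 1602 (k = -2*(-477 - 4*9²) = -2*(-477 - 4*81) = -2*(-477 - 1*324) = -2*(-477 - 324) = -2*(-801) = 1602)
(k + V(r(-5, 4)))² = (1602 + 11)² = 1613² = 2601769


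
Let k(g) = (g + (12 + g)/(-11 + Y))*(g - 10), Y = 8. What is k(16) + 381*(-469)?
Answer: -178649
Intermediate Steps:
k(g) = (-10 + g)*(-4 + 2*g/3) (k(g) = (g + (12 + g)/(-11 + 8))*(g - 10) = (g + (12 + g)/(-3))*(-10 + g) = (g + (12 + g)*(-⅓))*(-10 + g) = (g + (-4 - g/3))*(-10 + g) = (-4 + 2*g/3)*(-10 + g) = (-10 + g)*(-4 + 2*g/3))
k(16) + 381*(-469) = (40 - 32/3*16 + (⅔)*16²) + 381*(-469) = (40 - 512/3 + (⅔)*256) - 178689 = (40 - 512/3 + 512/3) - 178689 = 40 - 178689 = -178649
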